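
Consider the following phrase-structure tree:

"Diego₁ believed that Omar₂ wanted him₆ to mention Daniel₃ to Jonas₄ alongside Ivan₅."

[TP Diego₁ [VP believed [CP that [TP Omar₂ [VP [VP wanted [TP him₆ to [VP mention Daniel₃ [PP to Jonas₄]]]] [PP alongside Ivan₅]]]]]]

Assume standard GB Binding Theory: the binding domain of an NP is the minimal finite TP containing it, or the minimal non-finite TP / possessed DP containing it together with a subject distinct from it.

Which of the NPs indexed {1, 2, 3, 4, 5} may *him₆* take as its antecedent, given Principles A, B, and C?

*him* is a pronoun, so Principle B applies: it must be free in its binding domain.
Binding domain of *him₆*: the embedded TP, whose subject is Omar₂.
*Diego₁* c-commands the pronoun but from outside its binding domain, and is not c-commanded by it → coindexation permitted.
*Omar₂* c-commands the pronoun within its binding domain → coindexation would violate Principle B.
*Daniel₃*: the pronoun c-commands this R-expression → coindexation would violate Principle C on *Daniel₃*.
*Jonas₄*: the pronoun c-commands this R-expression → coindexation would violate Principle C on *Jonas₄*.
*Ivan₅* and the pronoun do not c-command one another → neither Principle B nor Principle C is at stake; coindexation permitted.

{1, 5}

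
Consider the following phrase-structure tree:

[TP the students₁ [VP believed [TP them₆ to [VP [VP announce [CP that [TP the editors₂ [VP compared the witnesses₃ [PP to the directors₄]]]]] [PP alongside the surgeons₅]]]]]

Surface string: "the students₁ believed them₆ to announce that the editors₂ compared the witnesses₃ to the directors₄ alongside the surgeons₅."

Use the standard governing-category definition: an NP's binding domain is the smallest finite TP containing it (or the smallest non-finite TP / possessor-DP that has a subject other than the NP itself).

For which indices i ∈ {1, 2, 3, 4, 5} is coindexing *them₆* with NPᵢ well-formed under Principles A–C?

*them* is a pronoun, so Principle B applies: it must be free in its binding domain.
Binding domain of *them₆*: the matrix TP, whose subject is the students₁.
*the students₁* c-commands the pronoun within its binding domain → coindexation would violate Principle B.
*the editors₂*: the pronoun c-commands this R-expression → coindexation would violate Principle C on *the editors₂*.
*the witnesses₃*: the pronoun c-commands this R-expression → coindexation would violate Principle C on *the witnesses₃*.
*the directors₄*: the pronoun c-commands this R-expression → coindexation would violate Principle C on *the directors₄*.
*the surgeons₅*: the pronoun c-commands this R-expression → coindexation would violate Principle C on *the surgeons₅*.

none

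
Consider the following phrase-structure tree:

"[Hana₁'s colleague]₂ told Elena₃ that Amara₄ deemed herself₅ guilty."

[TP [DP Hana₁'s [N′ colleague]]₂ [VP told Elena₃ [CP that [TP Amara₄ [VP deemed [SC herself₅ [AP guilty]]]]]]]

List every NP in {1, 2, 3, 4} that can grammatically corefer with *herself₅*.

*herself* is an anaphor, so Principle A applies: it must be bound in its binding domain.
Binding domain of *herself₅*: the embedded TP, whose subject is Amara₄.
*Hana₁* does not c-command the anaphor → cannot bind it.
*[Hana₁'s colleague]₂* c-commands the anaphor but is outside its binding domain → cannot satisfy Principle A.
*Elena₃* c-commands the anaphor but is outside its binding domain → cannot satisfy Principle A.
*Amara₄* c-commands the anaphor within its binding domain → licit binder.

{4}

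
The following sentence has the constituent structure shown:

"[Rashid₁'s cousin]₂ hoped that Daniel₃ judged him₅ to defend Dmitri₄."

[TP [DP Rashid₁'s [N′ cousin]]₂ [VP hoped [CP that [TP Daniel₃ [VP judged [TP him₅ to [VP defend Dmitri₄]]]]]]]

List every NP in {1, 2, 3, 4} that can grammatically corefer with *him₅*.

*him* is a pronoun, so Principle B applies: it must be free in its binding domain.
Binding domain of *him₅*: the embedded TP, whose subject is Daniel₃.
*Rashid₁* and the pronoun do not c-command one another → neither Principle B nor Principle C is at stake; coindexation permitted.
*[Rashid₁'s cousin]₂* c-commands the pronoun but from outside its binding domain, and is not c-commanded by it → coindexation permitted.
*Daniel₃* c-commands the pronoun within its binding domain → coindexation would violate Principle B.
*Dmitri₄*: the pronoun c-commands this R-expression → coindexation would violate Principle C on *Dmitri₄*.

{1, 2}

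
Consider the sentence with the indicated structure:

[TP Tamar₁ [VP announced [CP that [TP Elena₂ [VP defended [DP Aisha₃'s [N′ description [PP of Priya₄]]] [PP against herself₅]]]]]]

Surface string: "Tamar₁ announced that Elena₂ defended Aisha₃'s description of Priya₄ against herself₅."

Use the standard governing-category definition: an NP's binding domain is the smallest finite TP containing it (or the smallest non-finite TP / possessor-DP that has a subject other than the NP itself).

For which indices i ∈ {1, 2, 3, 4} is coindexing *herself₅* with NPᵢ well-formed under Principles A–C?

{2}

*herself* is an anaphor, so Principle A applies: it must be bound in its binding domain.
Binding domain of *herself₅*: the embedded TP, whose subject is Elena₂.
*Tamar₁* c-commands the anaphor but is outside its binding domain → cannot satisfy Principle A.
*Elena₂* c-commands the anaphor within its binding domain → licit binder.
*Aisha₃* does not c-command the anaphor → cannot bind it.
*Priya₄* does not c-command the anaphor → cannot bind it.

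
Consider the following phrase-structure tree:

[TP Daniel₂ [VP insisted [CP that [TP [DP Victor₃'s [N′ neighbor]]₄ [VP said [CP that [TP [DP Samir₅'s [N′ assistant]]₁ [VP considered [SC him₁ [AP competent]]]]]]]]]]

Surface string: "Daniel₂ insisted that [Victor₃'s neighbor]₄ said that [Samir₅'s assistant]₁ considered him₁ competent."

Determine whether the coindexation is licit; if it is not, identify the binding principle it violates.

The two coindexed NPs are *[Samir₅'s assistant]₁* and *him₁*.
*him₁* is a pronoun. Its binding domain is the embedded TP, whose subject is [Samir₅'s assistant]₁.
*[Samir₅'s assistant]₁* c-commands it within that domain and carries the same index.
The pronoun is locally bound → Principle B violation.

Principle B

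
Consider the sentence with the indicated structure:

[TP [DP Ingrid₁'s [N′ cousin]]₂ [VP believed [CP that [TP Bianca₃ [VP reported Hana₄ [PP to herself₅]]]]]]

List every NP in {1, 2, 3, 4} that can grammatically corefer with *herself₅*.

{3, 4}

*herself* is an anaphor, so Principle A applies: it must be bound in its binding domain.
Binding domain of *herself₅*: the embedded TP, whose subject is Bianca₃.
*Ingrid₁* does not c-command the anaphor → cannot bind it.
*[Ingrid₁'s cousin]₂* c-commands the anaphor but is outside its binding domain → cannot satisfy Principle A.
*Bianca₃* c-commands the anaphor within its binding domain → licit binder.
*Hana₄* c-commands the anaphor within its binding domain → licit binder.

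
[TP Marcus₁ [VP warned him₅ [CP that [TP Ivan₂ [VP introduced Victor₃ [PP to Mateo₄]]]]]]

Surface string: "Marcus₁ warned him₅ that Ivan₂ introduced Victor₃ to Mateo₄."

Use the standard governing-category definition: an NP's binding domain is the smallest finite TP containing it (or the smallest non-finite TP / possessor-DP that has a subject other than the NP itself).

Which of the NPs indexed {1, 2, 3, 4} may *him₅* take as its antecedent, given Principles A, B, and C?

none

*him* is a pronoun, so Principle B applies: it must be free in its binding domain.
Binding domain of *him₅*: the matrix TP, whose subject is Marcus₁.
*Marcus₁* c-commands the pronoun within its binding domain → coindexation would violate Principle B.
*Ivan₂*: the pronoun c-commands this R-expression → coindexation would violate Principle C on *Ivan₂*.
*Victor₃*: the pronoun c-commands this R-expression → coindexation would violate Principle C on *Victor₃*.
*Mateo₄*: the pronoun c-commands this R-expression → coindexation would violate Principle C on *Mateo₄*.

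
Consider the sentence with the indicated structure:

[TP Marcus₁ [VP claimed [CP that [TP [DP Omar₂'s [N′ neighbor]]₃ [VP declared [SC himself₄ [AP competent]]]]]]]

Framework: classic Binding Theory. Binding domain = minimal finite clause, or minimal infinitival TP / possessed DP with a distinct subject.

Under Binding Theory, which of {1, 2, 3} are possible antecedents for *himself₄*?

*himself* is an anaphor, so Principle A applies: it must be bound in its binding domain.
Binding domain of *himself₄*: the embedded TP, whose subject is [Omar₂'s neighbor]₃.
*Marcus₁* c-commands the anaphor but is outside its binding domain → cannot satisfy Principle A.
*Omar₂* does not c-command the anaphor → cannot bind it.
*[Omar₂'s neighbor]₃* c-commands the anaphor within its binding domain → licit binder.

{3}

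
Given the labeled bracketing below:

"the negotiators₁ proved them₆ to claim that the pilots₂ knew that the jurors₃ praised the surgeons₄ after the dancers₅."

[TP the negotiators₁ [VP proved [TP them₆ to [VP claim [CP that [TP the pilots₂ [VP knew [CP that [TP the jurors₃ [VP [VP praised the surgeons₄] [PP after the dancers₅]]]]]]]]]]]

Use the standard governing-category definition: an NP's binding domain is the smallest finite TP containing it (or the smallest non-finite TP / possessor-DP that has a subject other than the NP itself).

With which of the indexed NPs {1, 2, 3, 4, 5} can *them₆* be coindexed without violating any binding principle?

none

*them* is a pronoun, so Principle B applies: it must be free in its binding domain.
Binding domain of *them₆*: the matrix TP, whose subject is the negotiators₁.
*the negotiators₁* c-commands the pronoun within its binding domain → coindexation would violate Principle B.
*the pilots₂*: the pronoun c-commands this R-expression → coindexation would violate Principle C on *the pilots₂*.
*the jurors₃*: the pronoun c-commands this R-expression → coindexation would violate Principle C on *the jurors₃*.
*the surgeons₄*: the pronoun c-commands this R-expression → coindexation would violate Principle C on *the surgeons₄*.
*the dancers₅*: the pronoun c-commands this R-expression → coindexation would violate Principle C on *the dancers₅*.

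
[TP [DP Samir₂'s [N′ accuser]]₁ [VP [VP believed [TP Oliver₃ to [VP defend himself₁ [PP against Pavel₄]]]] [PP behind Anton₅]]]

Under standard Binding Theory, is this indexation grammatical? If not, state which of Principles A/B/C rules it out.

Principle A

The two coindexed NPs are *[Samir₂'s accuser]₁* and *himself₁*.
*himself₁* is an anaphor. Principle A requires it to be bound within its binding domain — the embedded TP, whose subject is Oliver₃.
Within that domain it is c-commanded by *Oliver₃*, which does not share its index.
*[Samir₂'s accuser]₁* does c-command the anaphor, but from outside its binding domain.
The anaphor is unbound in its domain → Principle A violation.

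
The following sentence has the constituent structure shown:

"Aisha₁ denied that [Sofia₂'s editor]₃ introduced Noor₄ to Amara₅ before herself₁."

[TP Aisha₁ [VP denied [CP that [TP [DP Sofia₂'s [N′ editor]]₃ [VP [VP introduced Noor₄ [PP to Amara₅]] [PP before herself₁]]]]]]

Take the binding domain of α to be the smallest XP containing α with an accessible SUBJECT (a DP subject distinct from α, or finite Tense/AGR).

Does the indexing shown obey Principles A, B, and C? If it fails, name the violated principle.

Principle A

The two coindexed NPs are *Aisha₁* and *herself₁*.
*herself₁* is an anaphor. Principle A requires it to be bound within its binding domain — the embedded TP, whose subject is [Sofia₂'s editor]₃.
Within that domain it is c-commanded by *[Sofia₂'s editor]₃*, which does not share its index.
*Aisha₁* does c-command the anaphor, but from outside its binding domain.
The anaphor is unbound in its domain → Principle A violation.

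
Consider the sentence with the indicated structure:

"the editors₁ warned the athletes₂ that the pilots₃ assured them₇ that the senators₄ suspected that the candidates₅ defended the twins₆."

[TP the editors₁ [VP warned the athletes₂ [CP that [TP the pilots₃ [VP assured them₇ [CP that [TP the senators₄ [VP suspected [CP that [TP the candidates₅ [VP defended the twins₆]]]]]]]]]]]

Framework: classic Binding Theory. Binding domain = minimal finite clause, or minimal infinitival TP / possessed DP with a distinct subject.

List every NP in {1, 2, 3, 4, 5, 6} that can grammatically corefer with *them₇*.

{1, 2}

*them* is a pronoun, so Principle B applies: it must be free in its binding domain.
Binding domain of *them₇*: the embedded TP, whose subject is the pilots₃.
*the editors₁* c-commands the pronoun but from outside its binding domain, and is not c-commanded by it → coindexation permitted.
*the athletes₂* c-commands the pronoun but from outside its binding domain, and is not c-commanded by it → coindexation permitted.
*the pilots₃* c-commands the pronoun within its binding domain → coindexation would violate Principle B.
*the senators₄*: the pronoun c-commands this R-expression → coindexation would violate Principle C on *the senators₄*.
*the candidates₅*: the pronoun c-commands this R-expression → coindexation would violate Principle C on *the candidates₅*.
*the twins₆*: the pronoun c-commands this R-expression → coindexation would violate Principle C on *the twins₆*.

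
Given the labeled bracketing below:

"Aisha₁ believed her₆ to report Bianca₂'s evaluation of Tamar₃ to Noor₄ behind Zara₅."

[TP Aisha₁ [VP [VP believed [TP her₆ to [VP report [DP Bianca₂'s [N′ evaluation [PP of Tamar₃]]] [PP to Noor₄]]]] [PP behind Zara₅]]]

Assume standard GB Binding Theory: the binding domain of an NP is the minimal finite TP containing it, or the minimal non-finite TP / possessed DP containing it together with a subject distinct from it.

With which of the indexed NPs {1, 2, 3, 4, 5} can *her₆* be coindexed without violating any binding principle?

*her* is a pronoun, so Principle B applies: it must be free in its binding domain.
Binding domain of *her₆*: the matrix TP, whose subject is Aisha₁.
*Aisha₁* c-commands the pronoun within its binding domain → coindexation would violate Principle B.
*Bianca₂*: the pronoun c-commands this R-expression → coindexation would violate Principle C on *Bianca₂*.
*Tamar₃*: the pronoun c-commands this R-expression → coindexation would violate Principle C on *Tamar₃*.
*Noor₄*: the pronoun c-commands this R-expression → coindexation would violate Principle C on *Noor₄*.
*Zara₅* and the pronoun do not c-command one another → neither Principle B nor Principle C is at stake; coindexation permitted.

{5}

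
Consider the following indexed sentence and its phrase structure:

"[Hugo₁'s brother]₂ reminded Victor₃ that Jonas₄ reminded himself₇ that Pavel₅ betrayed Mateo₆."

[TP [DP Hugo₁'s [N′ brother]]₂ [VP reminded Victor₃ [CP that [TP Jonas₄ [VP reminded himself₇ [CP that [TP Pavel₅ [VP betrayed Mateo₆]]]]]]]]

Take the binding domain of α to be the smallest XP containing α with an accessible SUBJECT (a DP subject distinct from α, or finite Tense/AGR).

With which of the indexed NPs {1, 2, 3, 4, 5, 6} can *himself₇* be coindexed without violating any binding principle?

{4}

*himself* is an anaphor, so Principle A applies: it must be bound in its binding domain.
Binding domain of *himself₇*: the embedded TP, whose subject is Jonas₄.
*Hugo₁* does not c-command the anaphor → cannot bind it.
*[Hugo₁'s brother]₂* c-commands the anaphor but is outside its binding domain → cannot satisfy Principle A.
*Victor₃* c-commands the anaphor but is outside its binding domain → cannot satisfy Principle A.
*Jonas₄* c-commands the anaphor within its binding domain → licit binder.
*Pavel₅* does not c-command the anaphor → cannot bind it.
*Mateo₆* does not c-command the anaphor → cannot bind it.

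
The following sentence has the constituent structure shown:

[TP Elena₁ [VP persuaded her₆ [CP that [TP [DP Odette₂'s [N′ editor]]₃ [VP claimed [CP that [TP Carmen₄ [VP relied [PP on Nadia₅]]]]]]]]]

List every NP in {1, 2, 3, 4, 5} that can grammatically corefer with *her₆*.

none

*her* is a pronoun, so Principle B applies: it must be free in its binding domain.
Binding domain of *her₆*: the matrix TP, whose subject is Elena₁.
*Elena₁* c-commands the pronoun within its binding domain → coindexation would violate Principle B.
*Odette₂*: the pronoun c-commands this R-expression → coindexation would violate Principle C on *Odette₂*.
*[Odette₂'s editor]₃*: the pronoun c-commands this R-expression → coindexation would violate Principle C on *[Odette₂'s editor]₃*.
*Carmen₄*: the pronoun c-commands this R-expression → coindexation would violate Principle C on *Carmen₄*.
*Nadia₅*: the pronoun c-commands this R-expression → coindexation would violate Principle C on *Nadia₅*.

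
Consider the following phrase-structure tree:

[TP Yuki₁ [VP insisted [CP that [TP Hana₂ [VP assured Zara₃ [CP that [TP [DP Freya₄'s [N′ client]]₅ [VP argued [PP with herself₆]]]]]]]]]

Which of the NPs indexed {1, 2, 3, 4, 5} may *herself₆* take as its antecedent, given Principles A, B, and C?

*herself* is an anaphor, so Principle A applies: it must be bound in its binding domain.
Binding domain of *herself₆*: the embedded TP, whose subject is [Freya₄'s client]₅.
*Yuki₁* c-commands the anaphor but is outside its binding domain → cannot satisfy Principle A.
*Hana₂* c-commands the anaphor but is outside its binding domain → cannot satisfy Principle A.
*Zara₃* c-commands the anaphor but is outside its binding domain → cannot satisfy Principle A.
*Freya₄* does not c-command the anaphor → cannot bind it.
*[Freya₄'s client]₅* c-commands the anaphor within its binding domain → licit binder.

{5}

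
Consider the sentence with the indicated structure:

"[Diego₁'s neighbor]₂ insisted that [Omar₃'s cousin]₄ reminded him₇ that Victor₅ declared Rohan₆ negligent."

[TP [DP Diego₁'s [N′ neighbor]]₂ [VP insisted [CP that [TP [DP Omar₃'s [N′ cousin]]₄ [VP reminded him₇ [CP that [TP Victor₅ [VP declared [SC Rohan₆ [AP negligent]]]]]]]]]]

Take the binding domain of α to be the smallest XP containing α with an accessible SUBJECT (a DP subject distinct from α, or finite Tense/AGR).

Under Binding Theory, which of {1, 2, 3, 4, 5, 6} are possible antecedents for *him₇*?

{1, 2, 3}

*him* is a pronoun, so Principle B applies: it must be free in its binding domain.
Binding domain of *him₇*: the embedded TP, whose subject is [Omar₃'s cousin]₄.
*Diego₁* and the pronoun do not c-command one another → neither Principle B nor Principle C is at stake; coindexation permitted.
*[Diego₁'s neighbor]₂* c-commands the pronoun but from outside its binding domain, and is not c-commanded by it → coindexation permitted.
*Omar₃* and the pronoun do not c-command one another → neither Principle B nor Principle C is at stake; coindexation permitted.
*[Omar₃'s cousin]₄* c-commands the pronoun within its binding domain → coindexation would violate Principle B.
*Victor₅*: the pronoun c-commands this R-expression → coindexation would violate Principle C on *Victor₅*.
*Rohan₆*: the pronoun c-commands this R-expression → coindexation would violate Principle C on *Rohan₆*.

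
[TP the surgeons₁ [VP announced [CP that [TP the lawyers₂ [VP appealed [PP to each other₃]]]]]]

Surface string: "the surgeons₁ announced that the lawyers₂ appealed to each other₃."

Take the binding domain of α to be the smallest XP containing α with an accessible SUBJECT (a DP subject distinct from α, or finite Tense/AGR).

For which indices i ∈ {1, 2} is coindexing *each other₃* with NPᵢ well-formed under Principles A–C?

{2}

*each other* is an anaphor, so Principle A applies: it must be bound in its binding domain.
Binding domain of *each other₃*: the embedded TP, whose subject is the lawyers₂.
*the surgeons₁* c-commands the anaphor but is outside its binding domain → cannot satisfy Principle A.
*the lawyers₂* c-commands the anaphor within its binding domain → licit binder.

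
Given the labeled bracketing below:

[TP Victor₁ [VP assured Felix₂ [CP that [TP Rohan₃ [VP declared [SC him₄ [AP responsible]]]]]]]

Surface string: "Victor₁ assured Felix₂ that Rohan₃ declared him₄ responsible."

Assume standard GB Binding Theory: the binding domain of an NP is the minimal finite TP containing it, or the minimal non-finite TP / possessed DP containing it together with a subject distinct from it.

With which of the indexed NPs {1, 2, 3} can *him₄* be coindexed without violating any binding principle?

*him* is a pronoun, so Principle B applies: it must be free in its binding domain.
Binding domain of *him₄*: the embedded TP, whose subject is Rohan₃.
*Victor₁* c-commands the pronoun but from outside its binding domain, and is not c-commanded by it → coindexation permitted.
*Felix₂* c-commands the pronoun but from outside its binding domain, and is not c-commanded by it → coindexation permitted.
*Rohan₃* c-commands the pronoun within its binding domain → coindexation would violate Principle B.

{1, 2}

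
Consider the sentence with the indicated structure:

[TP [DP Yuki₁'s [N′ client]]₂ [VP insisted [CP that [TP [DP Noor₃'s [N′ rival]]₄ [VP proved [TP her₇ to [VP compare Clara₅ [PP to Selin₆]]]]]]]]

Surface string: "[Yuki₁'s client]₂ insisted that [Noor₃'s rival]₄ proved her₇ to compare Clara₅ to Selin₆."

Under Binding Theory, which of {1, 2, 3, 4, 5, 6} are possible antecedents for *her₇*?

{1, 2, 3}

*her* is a pronoun, so Principle B applies: it must be free in its binding domain.
Binding domain of *her₇*: the embedded TP, whose subject is [Noor₃'s rival]₄.
*Yuki₁* and the pronoun do not c-command one another → neither Principle B nor Principle C is at stake; coindexation permitted.
*[Yuki₁'s client]₂* c-commands the pronoun but from outside its binding domain, and is not c-commanded by it → coindexation permitted.
*Noor₃* and the pronoun do not c-command one another → neither Principle B nor Principle C is at stake; coindexation permitted.
*[Noor₃'s rival]₄* c-commands the pronoun within its binding domain → coindexation would violate Principle B.
*Clara₅*: the pronoun c-commands this R-expression → coindexation would violate Principle C on *Clara₅*.
*Selin₆*: the pronoun c-commands this R-expression → coindexation would violate Principle C on *Selin₆*.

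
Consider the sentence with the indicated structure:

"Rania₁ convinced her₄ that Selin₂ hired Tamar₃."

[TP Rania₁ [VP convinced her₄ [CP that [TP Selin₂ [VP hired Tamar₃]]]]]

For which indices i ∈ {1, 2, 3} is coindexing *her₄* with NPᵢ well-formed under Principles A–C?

*her* is a pronoun, so Principle B applies: it must be free in its binding domain.
Binding domain of *her₄*: the matrix TP, whose subject is Rania₁.
*Rania₁* c-commands the pronoun within its binding domain → coindexation would violate Principle B.
*Selin₂*: the pronoun c-commands this R-expression → coindexation would violate Principle C on *Selin₂*.
*Tamar₃*: the pronoun c-commands this R-expression → coindexation would violate Principle C on *Tamar₃*.

none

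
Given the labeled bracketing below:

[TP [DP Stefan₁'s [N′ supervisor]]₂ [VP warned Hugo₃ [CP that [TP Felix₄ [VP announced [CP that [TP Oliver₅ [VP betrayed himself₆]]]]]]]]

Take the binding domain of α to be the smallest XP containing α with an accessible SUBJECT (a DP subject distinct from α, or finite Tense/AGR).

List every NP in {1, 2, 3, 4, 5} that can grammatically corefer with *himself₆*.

{5}

*himself* is an anaphor, so Principle A applies: it must be bound in its binding domain.
Binding domain of *himself₆*: the embedded TP, whose subject is Oliver₅.
*Stefan₁* does not c-command the anaphor → cannot bind it.
*[Stefan₁'s supervisor]₂* c-commands the anaphor but is outside its binding domain → cannot satisfy Principle A.
*Hugo₃* c-commands the anaphor but is outside its binding domain → cannot satisfy Principle A.
*Felix₄* c-commands the anaphor but is outside its binding domain → cannot satisfy Principle A.
*Oliver₅* c-commands the anaphor within its binding domain → licit binder.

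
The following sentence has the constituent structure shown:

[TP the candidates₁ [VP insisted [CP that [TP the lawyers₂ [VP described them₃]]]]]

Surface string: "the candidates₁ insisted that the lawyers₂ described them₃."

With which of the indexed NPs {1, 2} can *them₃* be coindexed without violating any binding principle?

{1}

*them* is a pronoun, so Principle B applies: it must be free in its binding domain.
Binding domain of *them₃*: the embedded TP, whose subject is the lawyers₂.
*the candidates₁* c-commands the pronoun but from outside its binding domain, and is not c-commanded by it → coindexation permitted.
*the lawyers₂* c-commands the pronoun within its binding domain → coindexation would violate Principle B.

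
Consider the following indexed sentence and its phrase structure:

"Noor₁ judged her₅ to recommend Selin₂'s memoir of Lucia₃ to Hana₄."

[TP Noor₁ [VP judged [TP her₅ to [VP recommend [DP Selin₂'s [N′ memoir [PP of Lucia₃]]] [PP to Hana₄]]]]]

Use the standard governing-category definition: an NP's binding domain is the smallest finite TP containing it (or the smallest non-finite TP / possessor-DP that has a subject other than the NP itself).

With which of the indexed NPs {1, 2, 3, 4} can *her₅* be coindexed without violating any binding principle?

*her* is a pronoun, so Principle B applies: it must be free in its binding domain.
Binding domain of *her₅*: the matrix TP, whose subject is Noor₁.
*Noor₁* c-commands the pronoun within its binding domain → coindexation would violate Principle B.
*Selin₂*: the pronoun c-commands this R-expression → coindexation would violate Principle C on *Selin₂*.
*Lucia₃*: the pronoun c-commands this R-expression → coindexation would violate Principle C on *Lucia₃*.
*Hana₄*: the pronoun c-commands this R-expression → coindexation would violate Principle C on *Hana₄*.

none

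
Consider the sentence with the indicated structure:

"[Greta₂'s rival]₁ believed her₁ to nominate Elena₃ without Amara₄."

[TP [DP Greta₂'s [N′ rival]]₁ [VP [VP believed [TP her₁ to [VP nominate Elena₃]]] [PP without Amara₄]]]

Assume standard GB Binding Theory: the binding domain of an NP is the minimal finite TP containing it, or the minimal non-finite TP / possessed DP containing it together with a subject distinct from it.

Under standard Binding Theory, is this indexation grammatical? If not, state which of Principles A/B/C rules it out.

Principle B

The two coindexed NPs are *[Greta₂'s rival]₁* and *her₁*.
*her₁* is a pronoun. Its binding domain is the matrix TP, whose subject is [Greta₂'s rival]₁.
*[Greta₂'s rival]₁* c-commands it within that domain and carries the same index.
The pronoun is locally bound → Principle B violation.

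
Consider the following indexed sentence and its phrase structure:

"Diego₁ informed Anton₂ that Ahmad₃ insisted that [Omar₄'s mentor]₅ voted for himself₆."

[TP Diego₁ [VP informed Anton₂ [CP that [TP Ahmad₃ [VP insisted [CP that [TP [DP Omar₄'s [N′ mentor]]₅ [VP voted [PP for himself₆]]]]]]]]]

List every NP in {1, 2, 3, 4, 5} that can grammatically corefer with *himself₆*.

{5}

*himself* is an anaphor, so Principle A applies: it must be bound in its binding domain.
Binding domain of *himself₆*: the embedded TP, whose subject is [Omar₄'s mentor]₅.
*Diego₁* c-commands the anaphor but is outside its binding domain → cannot satisfy Principle A.
*Anton₂* c-commands the anaphor but is outside its binding domain → cannot satisfy Principle A.
*Ahmad₃* c-commands the anaphor but is outside its binding domain → cannot satisfy Principle A.
*Omar₄* does not c-command the anaphor → cannot bind it.
*[Omar₄'s mentor]₅* c-commands the anaphor within its binding domain → licit binder.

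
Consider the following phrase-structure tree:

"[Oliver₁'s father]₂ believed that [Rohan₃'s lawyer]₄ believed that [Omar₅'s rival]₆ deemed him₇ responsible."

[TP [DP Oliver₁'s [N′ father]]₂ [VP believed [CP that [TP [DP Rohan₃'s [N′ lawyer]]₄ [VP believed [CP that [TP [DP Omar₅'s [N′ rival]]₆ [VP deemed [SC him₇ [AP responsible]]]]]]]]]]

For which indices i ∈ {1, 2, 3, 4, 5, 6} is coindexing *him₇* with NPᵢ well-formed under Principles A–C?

*him* is a pronoun, so Principle B applies: it must be free in its binding domain.
Binding domain of *him₇*: the embedded TP, whose subject is [Omar₅'s rival]₆.
*Oliver₁* and the pronoun do not c-command one another → neither Principle B nor Principle C is at stake; coindexation permitted.
*[Oliver₁'s father]₂* c-commands the pronoun but from outside its binding domain, and is not c-commanded by it → coindexation permitted.
*Rohan₃* and the pronoun do not c-command one another → neither Principle B nor Principle C is at stake; coindexation permitted.
*[Rohan₃'s lawyer]₄* c-commands the pronoun but from outside its binding domain, and is not c-commanded by it → coindexation permitted.
*Omar₅* and the pronoun do not c-command one another → neither Principle B nor Principle C is at stake; coindexation permitted.
*[Omar₅'s rival]₆* c-commands the pronoun within its binding domain → coindexation would violate Principle B.

{1, 2, 3, 4, 5}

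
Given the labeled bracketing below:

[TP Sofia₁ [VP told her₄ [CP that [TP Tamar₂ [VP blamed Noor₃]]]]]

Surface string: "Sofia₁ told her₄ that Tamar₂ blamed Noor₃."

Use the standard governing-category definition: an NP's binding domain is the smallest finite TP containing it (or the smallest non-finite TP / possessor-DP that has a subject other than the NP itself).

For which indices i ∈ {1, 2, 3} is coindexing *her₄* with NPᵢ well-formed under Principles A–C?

none

*her* is a pronoun, so Principle B applies: it must be free in its binding domain.
Binding domain of *her₄*: the matrix TP, whose subject is Sofia₁.
*Sofia₁* c-commands the pronoun within its binding domain → coindexation would violate Principle B.
*Tamar₂*: the pronoun c-commands this R-expression → coindexation would violate Principle C on *Tamar₂*.
*Noor₃*: the pronoun c-commands this R-expression → coindexation would violate Principle C on *Noor₃*.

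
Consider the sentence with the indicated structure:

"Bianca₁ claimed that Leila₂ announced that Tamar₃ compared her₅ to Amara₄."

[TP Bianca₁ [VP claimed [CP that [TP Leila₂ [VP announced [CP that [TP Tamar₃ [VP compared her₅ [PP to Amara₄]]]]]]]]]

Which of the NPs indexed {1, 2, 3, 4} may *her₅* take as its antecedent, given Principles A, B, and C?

*her* is a pronoun, so Principle B applies: it must be free in its binding domain.
Binding domain of *her₅*: the embedded TP, whose subject is Tamar₃.
*Bianca₁* c-commands the pronoun but from outside its binding domain, and is not c-commanded by it → coindexation permitted.
*Leila₂* c-commands the pronoun but from outside its binding domain, and is not c-commanded by it → coindexation permitted.
*Tamar₃* c-commands the pronoun within its binding domain → coindexation would violate Principle B.
*Amara₄*: the pronoun c-commands this R-expression → coindexation would violate Principle C on *Amara₄*.

{1, 2}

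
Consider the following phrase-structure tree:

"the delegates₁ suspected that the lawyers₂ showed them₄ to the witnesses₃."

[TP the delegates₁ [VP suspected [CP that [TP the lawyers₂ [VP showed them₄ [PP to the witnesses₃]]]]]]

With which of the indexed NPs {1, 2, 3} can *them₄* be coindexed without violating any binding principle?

{1}

*them* is a pronoun, so Principle B applies: it must be free in its binding domain.
Binding domain of *them₄*: the embedded TP, whose subject is the lawyers₂.
*the delegates₁* c-commands the pronoun but from outside its binding domain, and is not c-commanded by it → coindexation permitted.
*the lawyers₂* c-commands the pronoun within its binding domain → coindexation would violate Principle B.
*the witnesses₃*: the pronoun c-commands this R-expression → coindexation would violate Principle C on *the witnesses₃*.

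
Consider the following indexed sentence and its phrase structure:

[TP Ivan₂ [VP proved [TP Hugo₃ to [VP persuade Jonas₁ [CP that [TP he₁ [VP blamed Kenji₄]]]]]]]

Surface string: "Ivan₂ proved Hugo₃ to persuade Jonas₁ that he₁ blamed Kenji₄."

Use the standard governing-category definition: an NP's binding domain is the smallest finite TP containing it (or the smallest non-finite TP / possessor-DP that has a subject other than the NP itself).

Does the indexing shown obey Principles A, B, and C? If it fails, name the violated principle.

grammatical

The two coindexed NPs are *Jonas₁* and *he₁*.
*he₁* is a pronoun; nothing c-commands it within its binding domain (the embedded TP.), so Principle B holds trivially.
*Jonas₁* is an R-expression; *he₁* does not c-command it, and no other NP shares its index, so Principle C is satisfied.
All principles are respected.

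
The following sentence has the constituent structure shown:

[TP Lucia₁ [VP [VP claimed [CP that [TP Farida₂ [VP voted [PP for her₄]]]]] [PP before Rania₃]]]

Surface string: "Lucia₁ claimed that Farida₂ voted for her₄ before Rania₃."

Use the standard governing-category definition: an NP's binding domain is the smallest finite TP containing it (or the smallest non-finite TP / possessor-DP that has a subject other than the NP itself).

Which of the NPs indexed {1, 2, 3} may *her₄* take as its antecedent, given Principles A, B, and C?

*her* is a pronoun, so Principle B applies: it must be free in its binding domain.
Binding domain of *her₄*: the embedded TP, whose subject is Farida₂.
*Lucia₁* c-commands the pronoun but from outside its binding domain, and is not c-commanded by it → coindexation permitted.
*Farida₂* c-commands the pronoun within its binding domain → coindexation would violate Principle B.
*Rania₃* and the pronoun do not c-command one another → neither Principle B nor Principle C is at stake; coindexation permitted.

{1, 3}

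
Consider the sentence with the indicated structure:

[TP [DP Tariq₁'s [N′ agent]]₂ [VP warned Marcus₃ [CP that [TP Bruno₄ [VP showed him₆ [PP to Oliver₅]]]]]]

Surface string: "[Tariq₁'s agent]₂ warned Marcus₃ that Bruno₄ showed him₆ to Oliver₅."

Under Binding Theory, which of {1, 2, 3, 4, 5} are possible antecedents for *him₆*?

{1, 2, 3}

*him* is a pronoun, so Principle B applies: it must be free in its binding domain.
Binding domain of *him₆*: the embedded TP, whose subject is Bruno₄.
*Tariq₁* and the pronoun do not c-command one another → neither Principle B nor Principle C is at stake; coindexation permitted.
*[Tariq₁'s agent]₂* c-commands the pronoun but from outside its binding domain, and is not c-commanded by it → coindexation permitted.
*Marcus₃* c-commands the pronoun but from outside its binding domain, and is not c-commanded by it → coindexation permitted.
*Bruno₄* c-commands the pronoun within its binding domain → coindexation would violate Principle B.
*Oliver₅*: the pronoun c-commands this R-expression → coindexation would violate Principle C on *Oliver₅*.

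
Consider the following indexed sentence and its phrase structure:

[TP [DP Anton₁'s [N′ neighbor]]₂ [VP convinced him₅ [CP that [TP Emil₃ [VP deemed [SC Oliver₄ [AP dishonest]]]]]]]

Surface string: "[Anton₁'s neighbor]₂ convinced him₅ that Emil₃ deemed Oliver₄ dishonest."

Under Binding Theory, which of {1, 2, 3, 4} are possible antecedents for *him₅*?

*him* is a pronoun, so Principle B applies: it must be free in its binding domain.
Binding domain of *him₅*: the matrix TP, whose subject is [Anton₁'s neighbor]₂.
*Anton₁* and the pronoun do not c-command one another → neither Principle B nor Principle C is at stake; coindexation permitted.
*[Anton₁'s neighbor]₂* c-commands the pronoun within its binding domain → coindexation would violate Principle B.
*Emil₃*: the pronoun c-commands this R-expression → coindexation would violate Principle C on *Emil₃*.
*Oliver₄*: the pronoun c-commands this R-expression → coindexation would violate Principle C on *Oliver₄*.

{1}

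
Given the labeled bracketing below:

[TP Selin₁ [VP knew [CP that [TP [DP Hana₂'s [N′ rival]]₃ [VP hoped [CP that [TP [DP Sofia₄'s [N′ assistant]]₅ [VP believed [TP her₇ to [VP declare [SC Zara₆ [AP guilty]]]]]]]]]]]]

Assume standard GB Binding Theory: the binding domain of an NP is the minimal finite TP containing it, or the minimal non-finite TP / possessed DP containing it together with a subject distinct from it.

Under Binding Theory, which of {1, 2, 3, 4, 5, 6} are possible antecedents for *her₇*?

*her* is a pronoun, so Principle B applies: it must be free in its binding domain.
Binding domain of *her₇*: the embedded TP, whose subject is [Sofia₄'s assistant]₅.
*Selin₁* c-commands the pronoun but from outside its binding domain, and is not c-commanded by it → coindexation permitted.
*Hana₂* and the pronoun do not c-command one another → neither Principle B nor Principle C is at stake; coindexation permitted.
*[Hana₂'s rival]₃* c-commands the pronoun but from outside its binding domain, and is not c-commanded by it → coindexation permitted.
*Sofia₄* and the pronoun do not c-command one another → neither Principle B nor Principle C is at stake; coindexation permitted.
*[Sofia₄'s assistant]₅* c-commands the pronoun within its binding domain → coindexation would violate Principle B.
*Zara₆*: the pronoun c-commands this R-expression → coindexation would violate Principle C on *Zara₆*.

{1, 2, 3, 4}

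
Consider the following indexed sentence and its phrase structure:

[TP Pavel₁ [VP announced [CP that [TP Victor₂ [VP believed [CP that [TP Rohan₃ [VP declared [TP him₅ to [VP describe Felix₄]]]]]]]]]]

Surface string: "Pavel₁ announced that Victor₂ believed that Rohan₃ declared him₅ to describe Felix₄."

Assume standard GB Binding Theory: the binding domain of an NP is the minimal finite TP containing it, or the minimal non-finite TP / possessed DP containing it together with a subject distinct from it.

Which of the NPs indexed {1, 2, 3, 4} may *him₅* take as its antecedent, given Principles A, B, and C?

*him* is a pronoun, so Principle B applies: it must be free in its binding domain.
Binding domain of *him₅*: the embedded TP, whose subject is Rohan₃.
*Pavel₁* c-commands the pronoun but from outside its binding domain, and is not c-commanded by it → coindexation permitted.
*Victor₂* c-commands the pronoun but from outside its binding domain, and is not c-commanded by it → coindexation permitted.
*Rohan₃* c-commands the pronoun within its binding domain → coindexation would violate Principle B.
*Felix₄*: the pronoun c-commands this R-expression → coindexation would violate Principle C on *Felix₄*.

{1, 2}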